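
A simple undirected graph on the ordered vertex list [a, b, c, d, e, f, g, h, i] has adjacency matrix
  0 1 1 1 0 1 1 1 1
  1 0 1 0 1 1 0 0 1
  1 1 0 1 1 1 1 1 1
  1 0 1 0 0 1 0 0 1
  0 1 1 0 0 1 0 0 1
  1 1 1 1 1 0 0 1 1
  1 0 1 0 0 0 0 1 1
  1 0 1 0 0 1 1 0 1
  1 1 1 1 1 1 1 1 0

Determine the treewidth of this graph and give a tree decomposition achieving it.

Each bag holds 5 vertices, so the decomposition has width 4, which upper-bounds the treewidth. For the lower bound, the 5 vertices {a, c, g, h, i} are pairwise adjacent, and any tree decomposition puts a clique entirely inside one bag — forcing width ≥ 4. The upper and lower bounds meet at 4, so that is the treewidth.

Treewidth 4.
One such decomposition:
Bags: B1 = {a, c, g, h, i}  B2 = {a, c, f, h, i}  B3 = {a, c, d, f, i}  B4 = {a, b, c, f, i}  B5 = {b, c, e, f, i}
Tree: B1–B2, B2–B3, B2–B4, B4–B5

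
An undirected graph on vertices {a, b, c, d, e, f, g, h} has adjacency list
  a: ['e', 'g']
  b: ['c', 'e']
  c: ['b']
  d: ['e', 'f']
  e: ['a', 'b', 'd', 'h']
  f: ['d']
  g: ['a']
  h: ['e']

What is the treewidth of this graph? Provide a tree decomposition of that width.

The largest bag has 2 vertices, giving width 1; this decomposition certifies tw(G) ≤ 1. Since G has at least one edge (e.g. a–e), it is not an edgeless graph, so tw(G) ≥ 1. The upper and lower bounds meet at 1, so that is the treewidth.

Treewidth 1.
Bags: B1 = {a, e}  B2 = {b, e}  B3 = {b, c}  B4 = {d, e}  B5 = {e, h}  B6 = {d, f}  B7 = {a, g}
Tree: B1–B2, B2–B3, B2–B4, B2–B5, B4–B6, B1–B7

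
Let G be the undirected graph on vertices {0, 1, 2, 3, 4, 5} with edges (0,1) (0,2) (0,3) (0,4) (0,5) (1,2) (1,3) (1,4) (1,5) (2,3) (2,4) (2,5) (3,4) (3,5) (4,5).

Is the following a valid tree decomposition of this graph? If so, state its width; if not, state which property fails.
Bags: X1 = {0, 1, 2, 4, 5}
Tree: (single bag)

No — vertex 3 appears in no bag.

A tree decomposition must satisfy three properties: every vertex lies in some bag; for every edge, both endpoints lie together in some bag; and for every vertex, the bags containing it form a connected subtree. Here vertex 3 appears in no bag, so the decomposition is invalid.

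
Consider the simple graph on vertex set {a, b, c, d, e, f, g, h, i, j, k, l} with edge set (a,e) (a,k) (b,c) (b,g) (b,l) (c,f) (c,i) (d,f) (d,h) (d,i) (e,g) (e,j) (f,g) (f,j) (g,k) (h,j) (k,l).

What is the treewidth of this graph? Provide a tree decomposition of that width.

Each bag holds 4 vertices, so the decomposition has width 3, which upper-bounds the treewidth. For the lower bound: the 4 vertex sets {d,h,i}, {c}, {f}, {b,e,g,j} are disjoint, each induces a connected subgraph, and every pair is joined by at least one edge of G. Contracting each set to a single vertex therefore yields K_{4} as a minor, and since treewidth is minor-monotone, tw(G) ≥ tw(K_{4}) = 3. The upper and lower bounds meet at 3, so that is the treewidth.

Treewidth 3.
One such decomposition:
Bags: B1 = {c, d, h, i}  B2 = {c, d, f, h}  B3 = {c, f, h, j}  B4 = {b, c, f, j}  B5 = {b, f, g, j}  B6 = {b, e, g, j}  B7 = {b, e, g, l}  B8 = {e, g, k, l}  B9 = {a, e, k, l}
Tree: B1–B2, B2–B3, B3–B4, B4–B5, B5–B6, B6–B7, B7–B8, B8–B9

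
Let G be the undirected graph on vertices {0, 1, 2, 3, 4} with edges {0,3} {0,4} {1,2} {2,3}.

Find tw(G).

A width-1 tree decomposition is:
Bags: B1 = {1, 2}  B2 = {2, 3}  B3 = {0, 3}  B4 = {0, 4}
Tree: B1–B2, B2–B3, B3–B4
Each bag holds 2 vertices, so the decomposition has width 1, which upper-bounds the treewidth. Since G has at least one edge (e.g. 1–2), it is not an edgeless graph, so tw(G) ≥ 1. Hence tw(G) = 1 exactly.

1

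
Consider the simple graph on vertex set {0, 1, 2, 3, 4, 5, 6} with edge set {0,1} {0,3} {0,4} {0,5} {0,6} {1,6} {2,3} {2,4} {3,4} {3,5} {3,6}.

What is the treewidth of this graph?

2

A width-2 tree decomposition is:
Bags: B1 = {0, 3, 6}  B2 = {0, 3, 5}  B3 = {0, 3, 4}  B4 = {0, 1, 6}  B5 = {2, 3, 4}
Tree: B1–B2, B1–B3, B1–B4, B3–B5
The largest bag has 3 vertices, giving width 2; this decomposition certifies tw(G) ≤ 2. For the lower bound, the 3 vertices {0, 1, 6} are pairwise adjacent, and any tree decomposition puts a clique entirely inside one bag — forcing width ≥ 2. Hence tw(G) = 2 exactly.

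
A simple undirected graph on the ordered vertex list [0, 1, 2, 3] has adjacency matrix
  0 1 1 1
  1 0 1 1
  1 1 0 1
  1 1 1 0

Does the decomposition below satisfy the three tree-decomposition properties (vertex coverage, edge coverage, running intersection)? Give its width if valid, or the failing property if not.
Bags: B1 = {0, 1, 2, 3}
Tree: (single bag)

Yes; width 3.

Vertex coverage: the bags together contain {0, 1, 2, 3}, the full vertex set. Edge coverage: each edge of G has both endpoints in at least one bag. Running intersection: for every vertex, the bags containing it form a connected subtree. All three properties hold, so this is a valid tree decomposition of width max|bag| − 1 = 3, and hence tw(G) ≤ 3.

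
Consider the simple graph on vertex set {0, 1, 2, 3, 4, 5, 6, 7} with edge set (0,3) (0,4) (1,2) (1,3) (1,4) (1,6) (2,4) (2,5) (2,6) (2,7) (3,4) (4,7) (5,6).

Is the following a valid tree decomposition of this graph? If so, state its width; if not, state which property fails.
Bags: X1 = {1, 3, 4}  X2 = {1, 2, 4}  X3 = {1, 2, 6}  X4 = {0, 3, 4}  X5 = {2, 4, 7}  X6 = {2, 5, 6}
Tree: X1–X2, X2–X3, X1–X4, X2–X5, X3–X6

Yes; width 2.

Vertex coverage: the bags together contain {0, 1, 2, 3, 4, 5, 6, 7}, the full vertex set. Edge coverage: each edge of G has both endpoints in at least one bag. Running intersection: for every vertex, the bags containing it form a connected subtree. All three properties hold, so this is a valid tree decomposition of width max|bag| − 1 = 2, and hence tw(G) ≤ 2.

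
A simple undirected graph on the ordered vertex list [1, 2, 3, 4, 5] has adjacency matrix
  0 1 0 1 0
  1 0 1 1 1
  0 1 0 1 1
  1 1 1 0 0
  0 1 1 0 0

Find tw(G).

2

A width-2 tree decomposition is:
Bags: B1 = {1, 2, 4}  B2 = {2, 3, 4}  B3 = {2, 3, 5}
Tree: B1–B2, B2–B3
Each bag holds 3 vertices, so the decomposition has width 2, which upper-bounds the treewidth. On the other hand G contains the 3-clique {1, 2, 4}. A clique must lie in a single bag of any decomposition, so no decomposition can have width below 2. Combining the bounds, tw(G) = 2.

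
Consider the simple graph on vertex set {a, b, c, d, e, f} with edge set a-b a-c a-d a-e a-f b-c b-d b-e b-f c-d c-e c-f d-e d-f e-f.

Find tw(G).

A width-5 tree decomposition is:
Bags: B1 = {a, b, c, d, e, f}
Tree: (single bag)
With just one bag of size 6, the width is 6 − 1 = 5, so tw(G) ≤ 5. Conversely, {a, b, c, d, e, f} is a clique of size 6, and the vertices of any clique must share a bag in every tree decomposition; so some bag has ≥ 6 vertices and tw(G) ≥ 5. Hence tw(G) = 5 exactly.

5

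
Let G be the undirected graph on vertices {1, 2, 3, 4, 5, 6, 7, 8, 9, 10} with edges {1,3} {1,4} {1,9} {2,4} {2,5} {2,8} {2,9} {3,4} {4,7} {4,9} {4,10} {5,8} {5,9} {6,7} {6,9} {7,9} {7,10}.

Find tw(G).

2

A width-2 tree decomposition is:
Bags: B1 = {1, 4, 9}  B2 = {2, 4, 9}  B3 = {4, 7, 9}  B4 = {1, 3, 4}  B5 = {2, 5, 9}  B6 = {2, 5, 8}  B7 = {4, 7, 10}  B8 = {6, 7, 9}
Tree: B1–B2, B1–B3, B1–B4, B2–B5, B5–B6, B3–B7, B3–B8
Each bag holds 3 vertices, so the decomposition has width 2, which upper-bounds the treewidth. Conversely, {2, 5, 8} is a clique of size 3, and the vertices of any clique must share a bag in every tree decomposition; so some bag has ≥ 3 vertices and tw(G) ≥ 2. Therefore the treewidth is 2.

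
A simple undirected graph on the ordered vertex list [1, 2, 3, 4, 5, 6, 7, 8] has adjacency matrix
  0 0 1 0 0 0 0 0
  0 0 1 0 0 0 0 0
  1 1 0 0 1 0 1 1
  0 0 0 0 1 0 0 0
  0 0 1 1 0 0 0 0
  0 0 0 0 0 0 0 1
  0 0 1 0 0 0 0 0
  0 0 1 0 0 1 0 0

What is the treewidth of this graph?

1

A width-1 tree decomposition is:
Bags: B1 = {3, 8}  B2 = {2, 3}  B3 = {3, 5}  B4 = {6, 8}  B5 = {3, 7}  B6 = {1, 3}  B7 = {4, 5}
Tree: B1–B2, B1–B3, B1–B4, B3–B5, B1–B6, B3–B7
Each bag holds 2 vertices, so the decomposition has width 1, which upper-bounds the treewidth. G has an edge, so its treewidth is at least 1. The upper and lower bounds meet at 1, so that is the treewidth.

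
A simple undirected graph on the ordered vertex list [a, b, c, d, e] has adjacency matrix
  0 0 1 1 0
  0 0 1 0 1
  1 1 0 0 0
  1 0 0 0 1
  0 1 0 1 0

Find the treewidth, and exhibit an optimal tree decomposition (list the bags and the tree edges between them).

Treewidth 2.
Bags: B1 = {a, d, e}  B2 = {a, c, e}  B3 = {b, c, e}
Tree: B1–B2, B2–B3

The largest bag has 3 vertices, giving width 2; this decomposition certifies tw(G) ≤ 2. Since e–d–a–c–b–e is a cycle in G, G is not acyclic. Forests are exactly the graphs of treewidth ≤ 1, so tw(G) ≥ 2. Combining the bounds, tw(G) = 2.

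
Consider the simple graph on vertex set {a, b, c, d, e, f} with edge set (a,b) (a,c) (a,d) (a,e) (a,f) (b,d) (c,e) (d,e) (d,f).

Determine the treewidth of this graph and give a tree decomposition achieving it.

Every bag has size at most 3, so the width is 3 − 1 = 2 and tw(G) ≤ 2. For the lower bound, the 3 vertices {a, d, e} are pairwise adjacent, and any tree decomposition puts a clique entirely inside one bag — forcing width ≥ 2. Combining the bounds, tw(G) = 2.

Treewidth 2.
One optimal decomposition is:
Bags: B1 = {a, d, e}  B2 = {a, c, e}  B3 = {a, d, f}  B4 = {a, b, d}
Tree: B1–B2, B1–B3, B1–B4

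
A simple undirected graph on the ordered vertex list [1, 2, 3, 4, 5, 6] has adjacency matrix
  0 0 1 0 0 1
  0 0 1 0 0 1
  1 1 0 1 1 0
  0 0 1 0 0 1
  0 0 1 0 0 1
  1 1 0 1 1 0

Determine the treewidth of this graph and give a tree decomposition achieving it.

Treewidth 2.
One such decomposition:
Bags: B1 = {3, 4, 6}  B2 = {2, 3, 6}  B3 = {3, 5, 6}  B4 = {1, 3, 6}
Tree: B1–B2, B2–B3, B3–B4

Every bag has size at most 3, so the width is 3 − 1 = 2 and tw(G) ≤ 2. Since 3–4–6–2–3 is a cycle in G, G is not acyclic. Forests are exactly the graphs of treewidth ≤ 1, so tw(G) ≥ 2. The upper and lower bounds meet at 2, so that is the treewidth.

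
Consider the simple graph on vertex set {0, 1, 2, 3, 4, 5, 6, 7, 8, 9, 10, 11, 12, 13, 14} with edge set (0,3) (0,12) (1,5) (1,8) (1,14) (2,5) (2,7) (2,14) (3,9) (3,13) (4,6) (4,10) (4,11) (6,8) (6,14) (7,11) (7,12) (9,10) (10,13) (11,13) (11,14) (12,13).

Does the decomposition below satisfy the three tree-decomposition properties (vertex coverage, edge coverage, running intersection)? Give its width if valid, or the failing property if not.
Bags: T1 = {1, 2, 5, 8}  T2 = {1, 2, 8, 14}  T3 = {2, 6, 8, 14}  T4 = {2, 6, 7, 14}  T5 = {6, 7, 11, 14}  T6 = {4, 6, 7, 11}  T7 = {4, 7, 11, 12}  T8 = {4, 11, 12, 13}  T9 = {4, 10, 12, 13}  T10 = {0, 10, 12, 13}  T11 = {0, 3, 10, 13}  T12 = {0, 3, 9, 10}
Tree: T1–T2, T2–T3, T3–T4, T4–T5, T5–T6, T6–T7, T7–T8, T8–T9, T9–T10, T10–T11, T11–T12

Every vertex of G appears in some bag (union = {0, 1, 2, 3, 4, 5, 6, 7, 8, 9, 10, 11, 12, 13, 14}); every edge is covered by a bag; and for each vertex v the set of bags containing v is connected in the bag tree. The decomposition is therefore valid. The largest bag has 4 vertices, so the width is 3.

Yes; width 3.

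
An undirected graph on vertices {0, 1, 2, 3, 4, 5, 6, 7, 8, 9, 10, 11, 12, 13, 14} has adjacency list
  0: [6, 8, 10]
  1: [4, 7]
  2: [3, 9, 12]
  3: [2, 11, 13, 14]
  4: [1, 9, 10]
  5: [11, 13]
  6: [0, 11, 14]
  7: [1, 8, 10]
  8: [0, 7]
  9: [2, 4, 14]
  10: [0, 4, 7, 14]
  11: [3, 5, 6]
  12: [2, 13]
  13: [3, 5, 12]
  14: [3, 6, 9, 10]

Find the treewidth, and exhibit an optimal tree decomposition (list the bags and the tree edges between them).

The largest bag has 4 vertices, giving width 3; this decomposition certifies tw(G) ≤ 3. For the lower bound: the 4 vertex sets {5,12,13}, {2}, {3}, {6,9,11,14} are disjoint, each induces a connected subgraph, and every pair is joined by at least one edge of G. Contracting each set to a single vertex therefore yields K_{4} as a minor, and since treewidth is minor-monotone, tw(G) ≥ tw(K_{4}) = 3. Hence tw(G) = 3 exactly.

Treewidth 3.
One optimal decomposition is:
Bags: B1 = {2, 5, 12, 13}  B2 = {2, 3, 5, 13}  B3 = {2, 3, 5, 11}  B4 = {2, 3, 9, 11}  B5 = {3, 9, 11, 14}  B6 = {6, 9, 11, 14}  B7 = {4, 6, 9, 14}  B8 = {4, 6, 10, 14}  B9 = {0, 4, 6, 10}  B10 = {0, 1, 4, 10}  B11 = {0, 1, 7, 10}  B12 = {0, 1, 7, 8}
Tree: B1–B2, B2–B3, B3–B4, B4–B5, B5–B6, B6–B7, B7–B8, B8–B9, B9–B10, B10–B11, B11–B12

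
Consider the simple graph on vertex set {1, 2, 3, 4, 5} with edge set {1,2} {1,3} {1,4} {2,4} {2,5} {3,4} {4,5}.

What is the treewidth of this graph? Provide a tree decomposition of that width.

Treewidth 2.
One such decomposition:
Bags: B1 = {1, 2, 4}  B2 = {2, 4, 5}  B3 = {1, 3, 4}
Tree: B1–B2, B1–B3

Every bag has size at most 3, so the width is 3 − 1 = 2 and tw(G) ≤ 2. On the other hand G contains the 3-clique {1, 2, 4}. A clique must lie in a single bag of any decomposition, so no decomposition can have width below 2. The upper and lower bounds meet at 2, so that is the treewidth.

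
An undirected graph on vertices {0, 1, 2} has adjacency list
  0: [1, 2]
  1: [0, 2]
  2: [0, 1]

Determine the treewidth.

A width-2 tree decomposition is:
Bags: B1 = {0, 1, 2}
Tree: (single bag)
A single bag containing all 3 vertices is trivially a valid decomposition of width 2. Conversely, {0, 1, 2} is a clique of size 3, and the vertices of any clique must share a bag in every tree decomposition; so some bag has ≥ 3 vertices and tw(G) ≥ 2. The upper and lower bounds meet at 2, so that is the treewidth.

2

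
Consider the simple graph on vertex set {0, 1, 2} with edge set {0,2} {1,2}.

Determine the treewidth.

1

A width-1 tree decomposition is:
Bags: B1 = {0, 2}  B2 = {1, 2}
Tree: B1–B2
The largest bag has 2 vertices, giving width 1; this decomposition certifies tw(G) ≤ 1. G has an edge, so its treewidth is at least 1. Hence tw(G) = 1 exactly.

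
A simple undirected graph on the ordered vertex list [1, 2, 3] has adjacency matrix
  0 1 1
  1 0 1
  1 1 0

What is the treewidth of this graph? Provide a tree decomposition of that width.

Treewidth 2.
Bags: B1 = {1, 2, 3}
Tree: (single bag)

A single bag containing all 3 vertices is trivially a valid decomposition of width 2. For the lower bound, the 3 vertices {1, 2, 3} are pairwise adjacent, and any tree decomposition puts a clique entirely inside one bag — forcing width ≥ 2. Combining the bounds, tw(G) = 2.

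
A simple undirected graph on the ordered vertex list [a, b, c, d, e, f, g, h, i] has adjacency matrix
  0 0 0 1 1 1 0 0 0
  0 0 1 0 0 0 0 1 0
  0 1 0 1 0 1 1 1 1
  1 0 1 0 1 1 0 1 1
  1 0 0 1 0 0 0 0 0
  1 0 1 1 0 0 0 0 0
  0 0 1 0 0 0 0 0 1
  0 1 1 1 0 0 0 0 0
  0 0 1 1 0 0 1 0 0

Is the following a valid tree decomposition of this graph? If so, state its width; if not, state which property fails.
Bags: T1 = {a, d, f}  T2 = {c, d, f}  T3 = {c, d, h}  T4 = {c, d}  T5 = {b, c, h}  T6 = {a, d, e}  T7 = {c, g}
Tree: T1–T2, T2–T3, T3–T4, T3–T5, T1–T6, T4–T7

No — vertex i appears in no bag.

A tree decomposition must satisfy three properties: every vertex lies in some bag; for every edge, both endpoints lie together in some bag; and for every vertex, the bags containing it form a connected subtree. Here vertex i appears in no bag, so the decomposition is invalid.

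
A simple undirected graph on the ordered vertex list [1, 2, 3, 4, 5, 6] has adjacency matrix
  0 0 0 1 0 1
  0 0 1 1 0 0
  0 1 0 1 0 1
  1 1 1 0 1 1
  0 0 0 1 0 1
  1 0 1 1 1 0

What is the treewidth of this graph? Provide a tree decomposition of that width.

The largest bag has 3 vertices, giving width 2; this decomposition certifies tw(G) ≤ 2. On the other hand G contains the 3-clique {2, 3, 4}. A clique must lie in a single bag of any decomposition, so no decomposition can have width below 2. The upper and lower bounds meet at 2, so that is the treewidth.

Treewidth 2.
One such decomposition:
Bags: B1 = {3, 4, 6}  B2 = {2, 3, 4}  B3 = {4, 5, 6}  B4 = {1, 4, 6}
Tree: B1–B2, B1–B3, B3–B4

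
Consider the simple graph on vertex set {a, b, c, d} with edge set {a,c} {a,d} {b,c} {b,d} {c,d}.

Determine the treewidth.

2

A width-2 tree decomposition is:
Bags: B1 = {b, c, d}  B2 = {a, c, d}
Tree: B1–B2
Every bag has size at most 3, so the width is 3 − 1 = 2 and tw(G) ≤ 2. For the lower bound, the 3 vertices {a, c, d} are pairwise adjacent, and any tree decomposition puts a clique entirely inside one bag — forcing width ≥ 2. Hence tw(G) = 2 exactly.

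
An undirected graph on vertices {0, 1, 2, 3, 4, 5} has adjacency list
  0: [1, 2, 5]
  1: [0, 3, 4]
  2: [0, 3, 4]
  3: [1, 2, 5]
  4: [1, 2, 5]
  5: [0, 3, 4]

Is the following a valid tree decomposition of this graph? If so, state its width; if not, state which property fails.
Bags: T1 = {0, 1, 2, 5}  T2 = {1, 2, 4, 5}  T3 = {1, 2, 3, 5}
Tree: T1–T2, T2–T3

Yes; width 3.

Checking the three conditions: (i) the bags cover all of {0, 1, 2, 3, 4, 5}; (ii) for each edge, some bag contains both endpoints; (iii) the bags containing any fixed vertex form a subtree. All hold, so the decomposition is valid with width 4 − 1 = 3.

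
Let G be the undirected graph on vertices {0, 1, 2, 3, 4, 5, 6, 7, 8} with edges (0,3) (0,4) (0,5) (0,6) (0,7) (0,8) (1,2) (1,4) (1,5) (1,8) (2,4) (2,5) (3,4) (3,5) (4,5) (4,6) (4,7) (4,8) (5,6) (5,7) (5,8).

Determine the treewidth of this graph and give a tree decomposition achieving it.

Every bag has size at most 4, so the width is 4 − 1 = 3 and tw(G) ≤ 3. Conversely, {0, 4, 5, 8} is a clique of size 4, and the vertices of any clique must share a bag in every tree decomposition; so some bag has ≥ 4 vertices and tw(G) ≥ 3. Therefore the treewidth is 3.

Treewidth 3.
One such decomposition:
Bags: B1 = {0, 4, 5, 8}  B2 = {1, 4, 5, 8}  B3 = {1, 2, 4, 5}  B4 = {0, 3, 4, 5}  B5 = {0, 4, 5, 6}  B6 = {0, 4, 5, 7}
Tree: B1–B2, B2–B3, B1–B4, B1–B5, B4–B6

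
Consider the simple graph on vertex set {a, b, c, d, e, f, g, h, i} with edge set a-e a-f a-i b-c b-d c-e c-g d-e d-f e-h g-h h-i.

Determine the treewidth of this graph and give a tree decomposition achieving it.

Treewidth 3.
One such decomposition:
Bags: B1 = {b, c, g, h}  B2 = {b, c, e, h}  B3 = {b, d, e, h}  B4 = {d, e, h, i}  B5 = {a, d, e, i}  B6 = {a, d, f, i}
Tree: B1–B2, B2–B3, B3–B4, B4–B5, B5–B6

Every bag has size at most 4, so the width is 4 − 1 = 3 and tw(G) ≤ 3. For the lower bound: the 4 vertex sets {b,c,g}, {h}, {e}, {a,d,f,i} are disjoint, each induces a connected subgraph, and every pair is joined by at least one edge of G. Contracting each set to a single vertex therefore yields K_{4} as a minor, and since treewidth is minor-monotone, tw(G) ≥ tw(K_{4}) = 3. The upper and lower bounds meet at 3, so that is the treewidth.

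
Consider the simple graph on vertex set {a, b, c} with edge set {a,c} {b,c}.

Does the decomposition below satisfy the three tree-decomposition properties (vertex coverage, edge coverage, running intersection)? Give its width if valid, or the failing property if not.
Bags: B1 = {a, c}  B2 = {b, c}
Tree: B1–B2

Every vertex of G appears in some bag (union = {a, b, c}); every edge is covered by a bag; and for each vertex v the set of bags containing v is connected in the bag tree. The decomposition is therefore valid. The largest bag has 2 vertices, so the width is 1.

Yes; width 1.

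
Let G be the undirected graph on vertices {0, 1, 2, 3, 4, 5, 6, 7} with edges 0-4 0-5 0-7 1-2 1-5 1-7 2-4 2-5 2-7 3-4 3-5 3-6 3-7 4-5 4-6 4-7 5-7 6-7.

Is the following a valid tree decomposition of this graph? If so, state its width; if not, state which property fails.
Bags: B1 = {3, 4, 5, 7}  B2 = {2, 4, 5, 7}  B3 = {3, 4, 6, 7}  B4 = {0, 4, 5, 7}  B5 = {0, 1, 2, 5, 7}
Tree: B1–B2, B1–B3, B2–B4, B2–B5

No — bags containing vertex 0 are not connected in the tree.

A tree decomposition must satisfy three properties: every vertex lies in some bag; for every edge, both endpoints lie together in some bag; and for every vertex, the bags containing it form a connected subtree. Here bags containing vertex 0 are not connected in the tree, so the decomposition is invalid.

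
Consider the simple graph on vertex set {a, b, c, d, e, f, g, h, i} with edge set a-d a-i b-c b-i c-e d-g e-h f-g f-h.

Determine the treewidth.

A width-2 tree decomposition is:
Bags: B1 = {b, c, i}  B2 = {a, c, i}  B3 = {a, c, d}  B4 = {c, d, g}  B5 = {c, f, g}  B6 = {c, f, h}  B7 = {c, e, h}
Tree: B1–B2, B2–B3, B3–B4, B4–B5, B5–B6, B6–B7
Every bag has size at most 3, so the width is 3 − 1 = 2 and tw(G) ≤ 2. Since c–b–i–a–d–g–f–h–e–c is a cycle in G, G is not acyclic. Forests are exactly the graphs of treewidth ≤ 1, so tw(G) ≥ 2. Hence tw(G) = 2 exactly.

2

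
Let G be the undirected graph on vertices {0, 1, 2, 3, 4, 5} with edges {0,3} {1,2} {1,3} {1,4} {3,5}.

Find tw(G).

A width-1 tree decomposition is:
Bags: B1 = {0, 3}  B2 = {3, 5}  B3 = {1, 3}  B4 = {1, 4}  B5 = {1, 2}
Tree: B1–B2, B1–B3, B3–B4, B3–B5
The largest bag has 2 vertices, giving width 1; this decomposition certifies tw(G) ≤ 1. Since G has at least one edge (e.g. 0–3), it is not an edgeless graph, so tw(G) ≥ 1. The upper and lower bounds meet at 1, so that is the treewidth.

1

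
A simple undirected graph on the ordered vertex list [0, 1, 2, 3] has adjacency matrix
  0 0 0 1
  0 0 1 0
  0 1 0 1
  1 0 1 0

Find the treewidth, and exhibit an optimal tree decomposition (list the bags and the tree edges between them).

The largest bag has 2 vertices, giving width 1; this decomposition certifies tw(G) ≤ 1. G has an edge, so its treewidth is at least 1. Combining the bounds, tw(G) = 1.

Treewidth 1.
Bags: B1 = {1, 2}  B2 = {2, 3}  B3 = {0, 3}
Tree: B1–B2, B2–B3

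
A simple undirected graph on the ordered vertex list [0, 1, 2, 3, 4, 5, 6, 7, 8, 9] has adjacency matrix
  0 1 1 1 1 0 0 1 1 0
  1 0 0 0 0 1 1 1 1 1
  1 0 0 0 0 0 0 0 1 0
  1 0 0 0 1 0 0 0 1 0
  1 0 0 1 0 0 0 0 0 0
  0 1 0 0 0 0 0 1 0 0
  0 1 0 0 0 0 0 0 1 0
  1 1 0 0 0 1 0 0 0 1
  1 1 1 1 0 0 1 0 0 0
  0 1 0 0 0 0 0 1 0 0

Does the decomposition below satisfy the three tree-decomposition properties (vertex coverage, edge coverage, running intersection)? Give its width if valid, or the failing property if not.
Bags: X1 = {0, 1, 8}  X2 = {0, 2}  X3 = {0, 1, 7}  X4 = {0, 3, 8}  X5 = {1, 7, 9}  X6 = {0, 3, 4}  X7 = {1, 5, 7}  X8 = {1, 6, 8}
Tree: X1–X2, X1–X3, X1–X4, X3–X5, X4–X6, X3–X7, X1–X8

A tree decomposition must satisfy three properties: every vertex lies in some bag; for every edge, both endpoints lie together in some bag; and for every vertex, the bags containing it form a connected subtree. Here edge (8,2) lies in no bag, so the decomposition is invalid.

No — edge (8,2) lies in no bag.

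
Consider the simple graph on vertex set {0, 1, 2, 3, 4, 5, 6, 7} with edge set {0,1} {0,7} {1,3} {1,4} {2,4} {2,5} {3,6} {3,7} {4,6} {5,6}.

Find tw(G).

A width-2 tree decomposition is:
Bags: B1 = {0, 3, 7}  B2 = {0, 1, 3}  B3 = {1, 3, 6}  B4 = {1, 4, 6}  B5 = {4, 5, 6}  B6 = {2, 4, 5}
Tree: B1–B2, B2–B3, B3–B4, B4–B5, B5–B6
The largest bag has 3 vertices, giving width 2; this decomposition certifies tw(G) ≤ 2. The edges 7–0–1–3–7 form a cycle, so G is not a tree and its treewidth is at least 2. The upper and lower bounds meet at 2, so that is the treewidth.

2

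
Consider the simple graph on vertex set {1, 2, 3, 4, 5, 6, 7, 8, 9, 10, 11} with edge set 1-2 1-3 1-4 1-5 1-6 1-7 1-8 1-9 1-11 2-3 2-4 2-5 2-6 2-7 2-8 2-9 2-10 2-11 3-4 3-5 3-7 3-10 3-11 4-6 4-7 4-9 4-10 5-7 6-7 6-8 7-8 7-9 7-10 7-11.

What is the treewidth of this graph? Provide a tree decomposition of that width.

The largest bag has 5 vertices, giving width 4; this decomposition certifies tw(G) ≤ 4. On the other hand G contains the 5-clique {1, 2, 6, 7, 8}. A clique must lie in a single bag of any decomposition, so no decomposition can have width below 4. Hence tw(G) = 4 exactly.

Treewidth 4.
One optimal decomposition is:
Bags: B1 = {1, 2, 4, 6, 7}  B2 = {1, 2, 3, 4, 7}  B3 = {1, 2, 3, 5, 7}  B4 = {1, 2, 6, 7, 8}  B5 = {1, 2, 3, 7, 11}  B6 = {2, 3, 4, 7, 10}  B7 = {1, 2, 4, 7, 9}
Tree: B1–B2, B2–B3, B1–B4, B2–B5, B2–B6, B1–B7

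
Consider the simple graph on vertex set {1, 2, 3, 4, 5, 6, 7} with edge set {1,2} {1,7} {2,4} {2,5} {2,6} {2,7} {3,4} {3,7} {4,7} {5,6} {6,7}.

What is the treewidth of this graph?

2

A width-2 tree decomposition is:
Bags: B1 = {3, 4, 7}  B2 = {2, 4, 7}  B3 = {2, 6, 7}  B4 = {1, 2, 7}  B5 = {2, 5, 6}
Tree: B1–B2, B2–B3, B2–B4, B3–B5
Each bag holds 3 vertices, so the decomposition has width 2, which upper-bounds the treewidth. Conversely, {2, 5, 6} is a clique of size 3, and the vertices of any clique must share a bag in every tree decomposition; so some bag has ≥ 3 vertices and tw(G) ≥ 2. Hence tw(G) = 2 exactly.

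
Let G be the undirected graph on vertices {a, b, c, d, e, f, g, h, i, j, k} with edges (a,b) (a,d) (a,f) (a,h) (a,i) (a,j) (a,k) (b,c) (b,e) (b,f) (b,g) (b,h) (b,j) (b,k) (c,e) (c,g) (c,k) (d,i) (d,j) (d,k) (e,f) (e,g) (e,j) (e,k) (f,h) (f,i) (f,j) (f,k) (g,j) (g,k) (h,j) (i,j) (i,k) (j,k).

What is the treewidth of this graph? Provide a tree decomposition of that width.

Treewidth 4.
One optimal decomposition is:
Bags: B1 = {a, b, f, j, k}  B2 = {b, e, f, j, k}  B3 = {a, f, i, j, k}  B4 = {b, e, g, j, k}  B5 = {a, b, f, h, j}  B6 = {a, d, i, j, k}  B7 = {b, c, e, g, k}
Tree: B1–B2, B1–B3, B2–B4, B1–B5, B3–B6, B4–B7

Every bag has size at most 5, so the width is 5 − 1 = 4 and tw(G) ≤ 4. Conversely, {a, b, f, h, j} is a clique of size 5, and the vertices of any clique must share a bag in every tree decomposition; so some bag has ≥ 5 vertices and tw(G) ≥ 4. Combining the bounds, tw(G) = 4.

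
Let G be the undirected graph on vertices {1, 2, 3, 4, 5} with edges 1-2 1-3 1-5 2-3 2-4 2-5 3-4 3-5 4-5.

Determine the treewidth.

3

A width-3 tree decomposition is:
Bags: B1 = {2, 3, 4, 5}  B2 = {1, 2, 3, 5}
Tree: B1–B2
The largest bag has 4 vertices, giving width 3; this decomposition certifies tw(G) ≤ 3. Conversely, {1, 2, 3, 5} is a clique of size 4, and the vertices of any clique must share a bag in every tree decomposition; so some bag has ≥ 4 vertices and tw(G) ≥ 3. Therefore the treewidth is 3.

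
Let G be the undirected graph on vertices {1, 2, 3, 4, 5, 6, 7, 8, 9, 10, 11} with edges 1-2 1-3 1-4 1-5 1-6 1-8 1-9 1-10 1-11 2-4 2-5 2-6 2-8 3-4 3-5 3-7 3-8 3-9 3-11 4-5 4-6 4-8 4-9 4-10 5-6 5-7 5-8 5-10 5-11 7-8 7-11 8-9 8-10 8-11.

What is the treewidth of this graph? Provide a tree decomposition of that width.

Treewidth 4.
Bags: B1 = {1, 3, 4, 5, 8}  B2 = {1, 2, 4, 5, 8}  B3 = {1, 3, 5, 8, 11}  B4 = {1, 3, 4, 8, 9}  B5 = {3, 5, 7, 8, 11}  B6 = {1, 4, 5, 8, 10}  B7 = {1, 2, 4, 5, 6}
Tree: B1–B2, B1–B3, B1–B4, B3–B5, B1–B6, B2–B7

The largest bag has 5 vertices, giving width 4; this decomposition certifies tw(G) ≤ 4. For the lower bound, the 5 vertices {1, 3, 5, 8, 11} are pairwise adjacent, and any tree decomposition puts a clique entirely inside one bag — forcing width ≥ 4. Combining the bounds, tw(G) = 4.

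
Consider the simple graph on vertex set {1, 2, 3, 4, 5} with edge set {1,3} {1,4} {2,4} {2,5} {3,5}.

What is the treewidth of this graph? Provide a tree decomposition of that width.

Treewidth 2.
One optimal decomposition is:
Bags: B1 = {2, 3, 5}  B2 = {2, 3, 4}  B3 = {1, 3, 4}
Tree: B1–B2, B2–B3

Every bag has size at most 3, so the width is 3 − 1 = 2 and tw(G) ≤ 2. Since 3–5–2–4–1–3 is a cycle in G, G is not acyclic. Forests are exactly the graphs of treewidth ≤ 1, so tw(G) ≥ 2. Hence tw(G) = 2 exactly.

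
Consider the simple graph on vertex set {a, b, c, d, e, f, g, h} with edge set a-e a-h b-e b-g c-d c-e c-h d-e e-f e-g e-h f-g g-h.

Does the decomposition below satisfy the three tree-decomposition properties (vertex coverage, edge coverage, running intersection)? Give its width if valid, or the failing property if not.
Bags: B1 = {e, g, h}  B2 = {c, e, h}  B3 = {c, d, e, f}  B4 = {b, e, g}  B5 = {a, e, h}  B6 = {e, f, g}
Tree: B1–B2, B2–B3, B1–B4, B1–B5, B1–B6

No — bags containing vertex f are not connected in the tree.

A tree decomposition must satisfy three properties: every vertex lies in some bag; for every edge, both endpoints lie together in some bag; and for every vertex, the bags containing it form a connected subtree. Here bags containing vertex f are not connected in the tree, so the decomposition is invalid.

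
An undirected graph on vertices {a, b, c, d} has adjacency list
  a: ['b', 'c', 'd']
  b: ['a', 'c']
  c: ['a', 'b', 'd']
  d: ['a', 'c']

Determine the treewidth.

2

A width-2 tree decomposition is:
Bags: B1 = {a, b, c}  B2 = {a, c, d}
Tree: B1–B2
The largest bag has 3 vertices, giving width 2; this decomposition certifies tw(G) ≤ 2. On the other hand G contains the 3-clique {a, c, d}. A clique must lie in a single bag of any decomposition, so no decomposition can have width below 2. Hence tw(G) = 2 exactly.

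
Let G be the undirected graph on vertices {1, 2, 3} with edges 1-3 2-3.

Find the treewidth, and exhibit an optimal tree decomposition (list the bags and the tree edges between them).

Treewidth 1.
One such decomposition:
Bags: B1 = {1, 3}  B2 = {2, 3}
Tree: B1–B2

The largest bag has 2 vertices, giving width 1; this decomposition certifies tw(G) ≤ 1. Since G has at least one edge (e.g. 1–3), it is not an edgeless graph, so tw(G) ≥ 1. Therefore the treewidth is 1.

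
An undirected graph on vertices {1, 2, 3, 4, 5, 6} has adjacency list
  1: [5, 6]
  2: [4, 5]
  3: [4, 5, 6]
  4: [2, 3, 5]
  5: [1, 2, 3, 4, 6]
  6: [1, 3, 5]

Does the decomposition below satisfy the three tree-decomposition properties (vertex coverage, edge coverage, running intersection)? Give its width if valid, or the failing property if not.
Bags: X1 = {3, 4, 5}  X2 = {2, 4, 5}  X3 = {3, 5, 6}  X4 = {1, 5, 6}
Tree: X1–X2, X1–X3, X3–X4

Yes; width 2.

Every vertex of G appears in some bag (union = {1, 2, 3, 4, 5, 6}); every edge is covered by a bag; and for each vertex v the set of bags containing v is connected in the bag tree. The decomposition is therefore valid. The largest bag has 3 vertices, so the width is 2.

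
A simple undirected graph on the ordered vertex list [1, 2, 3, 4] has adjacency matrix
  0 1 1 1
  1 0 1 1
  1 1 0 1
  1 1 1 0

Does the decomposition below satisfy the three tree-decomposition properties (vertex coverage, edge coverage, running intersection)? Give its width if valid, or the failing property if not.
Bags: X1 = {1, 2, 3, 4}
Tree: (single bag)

Every vertex of G appears in some bag (union = {1, 2, 3, 4}); every edge is covered by a bag; and for each vertex v the set of bags containing v is connected in the bag tree. The decomposition is therefore valid. The largest bag has 4 vertices, so the width is 3.

Yes; width 3.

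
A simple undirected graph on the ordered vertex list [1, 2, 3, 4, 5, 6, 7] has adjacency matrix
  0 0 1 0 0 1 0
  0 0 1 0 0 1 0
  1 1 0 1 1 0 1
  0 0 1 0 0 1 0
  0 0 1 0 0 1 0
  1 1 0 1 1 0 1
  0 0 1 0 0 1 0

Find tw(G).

A width-2 tree decomposition is:
Bags: B1 = {2, 3, 6}  B2 = {3, 4, 6}  B3 = {3, 5, 6}  B4 = {3, 6, 7}  B5 = {1, 3, 6}
Tree: B1–B2, B2–B3, B3–B4, B4–B5
Each bag holds 3 vertices, so the decomposition has width 2, which upper-bounds the treewidth. The edges 6–2–3–4–6 form a cycle, so G is not a tree and its treewidth is at least 2. Hence tw(G) = 2 exactly.

2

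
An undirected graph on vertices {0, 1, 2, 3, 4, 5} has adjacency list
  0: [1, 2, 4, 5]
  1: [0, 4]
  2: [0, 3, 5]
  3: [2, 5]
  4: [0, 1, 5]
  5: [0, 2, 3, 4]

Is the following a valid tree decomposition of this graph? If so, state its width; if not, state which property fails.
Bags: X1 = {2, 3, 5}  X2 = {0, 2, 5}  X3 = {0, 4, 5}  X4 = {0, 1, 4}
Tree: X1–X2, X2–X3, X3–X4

Checking the three conditions: (i) the bags cover all of {0, 1, 2, 3, 4, 5}; (ii) for each edge, some bag contains both endpoints; (iii) the bags containing any fixed vertex form a subtree. All hold, so the decomposition is valid with width 3 − 1 = 2.

Yes; width 2.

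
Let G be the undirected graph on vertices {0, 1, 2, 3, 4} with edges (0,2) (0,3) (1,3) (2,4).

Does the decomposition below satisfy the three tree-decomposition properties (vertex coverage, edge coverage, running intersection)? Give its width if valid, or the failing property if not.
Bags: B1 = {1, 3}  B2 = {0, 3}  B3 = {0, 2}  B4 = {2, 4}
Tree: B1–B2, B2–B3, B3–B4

Vertex coverage: the bags together contain {0, 1, 2, 3, 4}, the full vertex set. Edge coverage: each edge of G has both endpoints in at least one bag. Running intersection: for every vertex, the bags containing it form a connected subtree. All three properties hold, so this is a valid tree decomposition of width max|bag| − 1 = 1, and hence tw(G) ≤ 1.

Yes; width 1.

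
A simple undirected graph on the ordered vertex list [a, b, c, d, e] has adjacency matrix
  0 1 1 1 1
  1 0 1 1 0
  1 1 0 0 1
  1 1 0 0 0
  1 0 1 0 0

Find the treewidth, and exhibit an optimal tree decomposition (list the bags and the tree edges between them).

Treewidth 2.
One optimal decomposition is:
Bags: B1 = {a, b, d}  B2 = {a, b, c}  B3 = {a, c, e}
Tree: B1–B2, B2–B3

Each bag holds 3 vertices, so the decomposition has width 2, which upper-bounds the treewidth. On the other hand G contains the 3-clique {a, b, d}. A clique must lie in a single bag of any decomposition, so no decomposition can have width below 2. Combining the bounds, tw(G) = 2.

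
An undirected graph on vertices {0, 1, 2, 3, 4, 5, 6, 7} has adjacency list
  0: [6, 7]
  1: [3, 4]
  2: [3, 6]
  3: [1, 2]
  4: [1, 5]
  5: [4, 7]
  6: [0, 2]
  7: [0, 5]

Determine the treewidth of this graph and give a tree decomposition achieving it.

Treewidth 2.
Bags: B1 = {4, 5, 7}  B2 = {0, 4, 7}  B3 = {0, 4, 6}  B4 = {2, 4, 6}  B5 = {2, 3, 4}  B6 = {1, 3, 4}
Tree: B1–B2, B2–B3, B3–B4, B4–B5, B5–B6

The largest bag has 3 vertices, giving width 2; this decomposition certifies tw(G) ≤ 2. For the lower bound, G contains the cycle 4–5–7–0–6–2–3–1–4, so G is not a forest; only forests have treewidth ≤ 1, hence tw(G) ≥ 2. Hence tw(G) = 2 exactly.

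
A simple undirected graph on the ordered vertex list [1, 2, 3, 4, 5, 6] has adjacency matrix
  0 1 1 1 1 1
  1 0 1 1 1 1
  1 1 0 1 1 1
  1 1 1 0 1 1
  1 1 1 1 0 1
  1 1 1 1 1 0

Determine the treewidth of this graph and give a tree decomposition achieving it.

A single bag containing all 6 vertices is trivially a valid decomposition of width 5. Conversely, {1, 2, 3, 4, 5, 6} is a clique of size 6, and the vertices of any clique must share a bag in every tree decomposition; so some bag has ≥ 6 vertices and tw(G) ≥ 5. Hence tw(G) = 5 exactly.

Treewidth 5.
One such decomposition:
Bags: B1 = {1, 2, 3, 4, 5, 6}
Tree: (single bag)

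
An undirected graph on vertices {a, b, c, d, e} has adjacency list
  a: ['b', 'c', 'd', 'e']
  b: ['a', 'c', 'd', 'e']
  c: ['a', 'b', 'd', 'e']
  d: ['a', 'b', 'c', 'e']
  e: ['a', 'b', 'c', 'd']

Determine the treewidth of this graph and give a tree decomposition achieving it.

Treewidth 4.
One optimal decomposition is:
Bags: B1 = {a, b, c, d, e}
Tree: (single bag)

With just one bag of size 5, the width is 5 − 1 = 4, so tw(G) ≤ 4. For the lower bound, the 5 vertices {a, b, c, d, e} are pairwise adjacent, and any tree decomposition puts a clique entirely inside one bag — forcing width ≥ 4. Combining the bounds, tw(G) = 4.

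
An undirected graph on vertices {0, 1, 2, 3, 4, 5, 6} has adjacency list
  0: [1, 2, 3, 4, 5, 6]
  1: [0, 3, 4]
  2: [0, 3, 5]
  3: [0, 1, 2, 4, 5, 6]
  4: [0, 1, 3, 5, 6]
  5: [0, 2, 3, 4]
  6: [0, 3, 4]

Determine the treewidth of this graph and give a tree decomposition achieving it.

Every bag has size at most 4, so the width is 4 − 1 = 3 and tw(G) ≤ 3. For the lower bound, the 4 vertices {0, 2, 3, 5} are pairwise adjacent, and any tree decomposition puts a clique entirely inside one bag — forcing width ≥ 3. Therefore the treewidth is 3.

Treewidth 3.
Bags: B1 = {0, 3, 4, 5}  B2 = {0, 1, 3, 4}  B3 = {0, 3, 4, 6}  B4 = {0, 2, 3, 5}
Tree: B1–B2, B2–B3, B1–B4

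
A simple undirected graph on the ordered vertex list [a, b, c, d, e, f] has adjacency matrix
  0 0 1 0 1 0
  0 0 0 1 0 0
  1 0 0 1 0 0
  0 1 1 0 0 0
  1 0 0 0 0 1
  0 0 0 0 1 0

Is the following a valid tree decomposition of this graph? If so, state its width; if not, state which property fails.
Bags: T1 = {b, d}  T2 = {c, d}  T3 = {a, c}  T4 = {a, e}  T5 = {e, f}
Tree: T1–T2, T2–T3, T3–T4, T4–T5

Vertex coverage: the bags together contain {a, b, c, d, e, f}, the full vertex set. Edge coverage: each edge of G has both endpoints in at least one bag. Running intersection: for every vertex, the bags containing it form a connected subtree. All three properties hold, so this is a valid tree decomposition of width max|bag| − 1 = 1, and hence tw(G) ≤ 1.

Yes; width 1.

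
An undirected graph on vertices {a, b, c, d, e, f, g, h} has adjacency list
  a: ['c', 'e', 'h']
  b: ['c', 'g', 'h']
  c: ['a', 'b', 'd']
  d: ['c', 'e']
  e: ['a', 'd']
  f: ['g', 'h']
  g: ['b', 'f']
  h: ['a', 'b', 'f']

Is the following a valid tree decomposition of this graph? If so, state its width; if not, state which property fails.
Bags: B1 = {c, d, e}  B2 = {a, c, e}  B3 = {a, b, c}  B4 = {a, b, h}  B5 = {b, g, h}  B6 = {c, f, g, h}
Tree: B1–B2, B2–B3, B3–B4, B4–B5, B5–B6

No — bags containing vertex c are not connected in the tree.

A tree decomposition must satisfy three properties: every vertex lies in some bag; for every edge, both endpoints lie together in some bag; and for every vertex, the bags containing it form a connected subtree. Here bags containing vertex c are not connected in the tree, so the decomposition is invalid.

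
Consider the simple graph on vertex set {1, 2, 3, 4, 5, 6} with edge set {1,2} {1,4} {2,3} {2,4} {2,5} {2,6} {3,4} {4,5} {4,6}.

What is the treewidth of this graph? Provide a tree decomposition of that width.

Each bag holds 3 vertices, so the decomposition has width 2, which upper-bounds the treewidth. On the other hand G contains the 3-clique {1, 2, 4}. A clique must lie in a single bag of any decomposition, so no decomposition can have width below 2. The upper and lower bounds meet at 2, so that is the treewidth.

Treewidth 2.
One optimal decomposition is:
Bags: B1 = {1, 2, 4}  B2 = {2, 4, 5}  B3 = {2, 4, 6}  B4 = {2, 3, 4}
Tree: B1–B2, B2–B3, B2–B4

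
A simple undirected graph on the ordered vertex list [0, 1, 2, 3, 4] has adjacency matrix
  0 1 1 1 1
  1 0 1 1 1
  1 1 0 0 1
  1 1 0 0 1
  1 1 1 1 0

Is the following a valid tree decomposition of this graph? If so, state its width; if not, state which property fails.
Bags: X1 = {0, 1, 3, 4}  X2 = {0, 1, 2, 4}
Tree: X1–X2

Yes; width 3.

Checking the three conditions: (i) the bags cover all of {0, 1, 2, 3, 4}; (ii) for each edge, some bag contains both endpoints; (iii) the bags containing any fixed vertex form a subtree. All hold, so the decomposition is valid with width 4 − 1 = 3.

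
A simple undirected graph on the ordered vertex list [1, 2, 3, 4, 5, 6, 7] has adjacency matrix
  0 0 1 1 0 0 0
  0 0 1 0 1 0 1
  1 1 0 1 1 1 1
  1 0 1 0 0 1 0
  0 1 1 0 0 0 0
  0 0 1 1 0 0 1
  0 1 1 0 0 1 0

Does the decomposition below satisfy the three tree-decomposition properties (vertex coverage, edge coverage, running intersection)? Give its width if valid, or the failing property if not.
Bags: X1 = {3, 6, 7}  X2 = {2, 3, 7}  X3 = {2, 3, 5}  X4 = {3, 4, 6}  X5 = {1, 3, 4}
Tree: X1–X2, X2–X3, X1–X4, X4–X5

Every vertex of G appears in some bag (union = {1, 2, 3, 4, 5, 6, 7}); every edge is covered by a bag; and for each vertex v the set of bags containing v is connected in the bag tree. The decomposition is therefore valid. The largest bag has 3 vertices, so the width is 2.

Yes; width 2.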